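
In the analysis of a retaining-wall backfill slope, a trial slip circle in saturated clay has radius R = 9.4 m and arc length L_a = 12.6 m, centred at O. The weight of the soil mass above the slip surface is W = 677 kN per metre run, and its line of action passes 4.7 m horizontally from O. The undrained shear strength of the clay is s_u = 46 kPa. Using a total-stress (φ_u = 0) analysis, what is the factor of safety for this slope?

FS = 1.71

Taking moments about the centre O, the resisting moment is provided by the undrained shear strength acting along the arc:
M_R = s_u·L_a·R = 46·12.60·9.4 = 5448.2 kN·m/m
M_D = W·d = 677·4.7 = 3181.9 kN·m/m
FS = M_R / M_D = 5448.2 / 3181.9 = 1.712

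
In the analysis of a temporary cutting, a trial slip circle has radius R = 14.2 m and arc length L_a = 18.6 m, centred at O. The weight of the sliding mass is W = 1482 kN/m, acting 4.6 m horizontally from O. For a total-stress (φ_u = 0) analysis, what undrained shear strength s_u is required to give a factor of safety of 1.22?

FS = s_u·L_a·R / (W·d), so s_u = FS·W·d / (L_a·R).
s_u = 1.22·1482·4.6 / (18.60·14.2) = 8317.0 / 264.12 = 31.49 kPa

s_u = 31.5 kPa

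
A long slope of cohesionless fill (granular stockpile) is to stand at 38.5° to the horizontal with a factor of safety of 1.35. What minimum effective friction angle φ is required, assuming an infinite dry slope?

FS = tanφ/tanβ ⇒ tanφ = FS · tanβ = 1.35 · tan38.5° = 1.0738
φ = arctan(1.0738) = 47.04°

φ = 47.0°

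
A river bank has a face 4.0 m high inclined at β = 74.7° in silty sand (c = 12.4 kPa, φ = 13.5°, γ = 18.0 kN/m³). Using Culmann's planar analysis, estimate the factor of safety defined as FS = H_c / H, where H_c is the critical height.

H_c = (4c/γ) · sinβ cosφ / [1 − cos(β − φ)]
    = (4·12.4/18.0) · sin74.7°·cos13.5° / [1 − cos61.2°]
    = 2.756 · 0.9379 / 0.5182 = 4.99 m
FS = H_c / H = 4.99 / 4.0 = 1.247

FS = 1.25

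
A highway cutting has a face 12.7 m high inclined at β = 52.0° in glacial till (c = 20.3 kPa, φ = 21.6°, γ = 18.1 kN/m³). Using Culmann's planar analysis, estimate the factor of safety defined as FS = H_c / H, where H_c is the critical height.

FS = 1.88

H_c = (4c/γ) · sinβ cosφ / [1 − cos(β − φ)]
    = (4·20.3/18.1) · sin52.0°·cos21.6° / [1 − cos30.4°]
    = 4.486 · 0.7327 / 0.1375 = 23.91 m
FS = H_c / H = 23.91 / 12.7 = 1.882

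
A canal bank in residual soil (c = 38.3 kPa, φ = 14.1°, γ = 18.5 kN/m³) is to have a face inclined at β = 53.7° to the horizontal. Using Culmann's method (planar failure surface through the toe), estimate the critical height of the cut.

Culmann's analysis gives the critical failure plane at α_cr = (β + φ)/2 = (53.7 + 14.1)/2 = 33.9°, and the critical height
H_c = (4c/γ) · sinβ cosφ / [1 − cos(β − φ)]
    = (4·38.3/18.5) · sin53.7°·cos14.1° / [1 − cos(39.6°)]
    = 8.281 · 0.8059·0.9699 / [1 − 0.7705]
    = 8.281 · 0.7816 / 0.2295
    = 28.21 m

H_c = 28.21 m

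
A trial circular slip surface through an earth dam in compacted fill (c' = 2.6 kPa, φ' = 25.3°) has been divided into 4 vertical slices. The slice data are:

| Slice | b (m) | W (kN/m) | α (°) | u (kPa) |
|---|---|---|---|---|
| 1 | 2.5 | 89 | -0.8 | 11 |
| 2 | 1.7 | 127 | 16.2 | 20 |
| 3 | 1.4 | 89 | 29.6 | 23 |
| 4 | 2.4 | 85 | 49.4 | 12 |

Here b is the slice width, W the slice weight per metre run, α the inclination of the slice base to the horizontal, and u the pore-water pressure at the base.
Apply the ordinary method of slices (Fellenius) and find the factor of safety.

FS = 0.84

Ordinary method of slices: FS = Σ[c'·Δl_i + (W_i cosα_i − u_i·Δl_i)·tanφ'] / Σ W_i sinα_i, with Δl_i = b_i / cosα_i.
Slice 1: Δl = 2.5/cos(-0.8°) = 2.500 m; N'_1 = 89·cos(-0.8°) − 11·2.500 = 61.5; c'Δl = 6.50; W sinα = -1.2
Slice 2: Δl = 1.7/cos16.2° = 1.770 m; N'_2 = 127·cos16.2° − 20·1.770 = 86.6; c'Δl = 4.60; W sinα = 35.4
Slice 3: Δl = 1.4/cos29.6° = 1.610 m; N'_3 = 89·cos29.6° − 23·1.610 = 40.4; c'Δl = 4.19; W sinα = 44.0
Slice 4: Δl = 2.4/cos49.4° = 3.688 m; N'_4 = 85·cos49.4° − 12·3.688 = 11.1; c'Δl = 9.59; W sinα = 64.5
Σc'Δl = 24.9 kN/m; ΣN' = 199.5 kN/m; ΣW sinα = 142.7 kN/m
Resisting = 24.9 + 199.5·tan25.3° = 24.9 + 94.3 = 119.2 kN/m
FS = 119.2 / 142.7 = 0.835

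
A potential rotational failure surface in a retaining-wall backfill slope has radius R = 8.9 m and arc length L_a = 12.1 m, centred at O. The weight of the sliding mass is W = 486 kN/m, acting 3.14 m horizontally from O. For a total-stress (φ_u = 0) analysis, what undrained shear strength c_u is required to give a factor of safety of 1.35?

FS = c_u·L_a·R / (W·d), so c_u = FS·W·d / (L_a·R).
c_u = 1.35·486·3.14 / (12.10·8.9) = 2060.2 / 107.69 = 19.13 kPa

c_u = 19.1 kPa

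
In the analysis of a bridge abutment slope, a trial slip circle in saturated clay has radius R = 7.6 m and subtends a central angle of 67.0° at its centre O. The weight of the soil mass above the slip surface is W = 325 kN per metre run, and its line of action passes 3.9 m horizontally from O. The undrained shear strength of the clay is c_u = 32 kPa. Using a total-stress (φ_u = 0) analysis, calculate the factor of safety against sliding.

Taking moments about the centre O, the resisting moment is provided by the undrained shear strength acting along the arc:
Arc length L_a = R·θ = 7.6·(67.0°·π/180) = 7.6·1.1694 = 8.89 m
M_R = c_u·L_a·R = 32·8.89·7.6 = 2161.4 kN·m/m
M_D = W·d = 325·3.9 = 1267.5 kN·m/m
FS = M_R / M_D = 2161.4 / 1267.5 = 1.705

FS = 1.71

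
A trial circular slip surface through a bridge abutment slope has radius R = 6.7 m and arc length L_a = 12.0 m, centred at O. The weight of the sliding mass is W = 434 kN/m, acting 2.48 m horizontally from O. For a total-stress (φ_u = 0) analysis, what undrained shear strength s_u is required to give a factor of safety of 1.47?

s_u = 19.7 kPa

FS = s_u·L_a·R / (W·d), so s_u = FS·W·d / (L_a·R).
s_u = 1.47·434·2.48 / (12.00·6.7) = 1582.2 / 80.40 = 19.68 kPa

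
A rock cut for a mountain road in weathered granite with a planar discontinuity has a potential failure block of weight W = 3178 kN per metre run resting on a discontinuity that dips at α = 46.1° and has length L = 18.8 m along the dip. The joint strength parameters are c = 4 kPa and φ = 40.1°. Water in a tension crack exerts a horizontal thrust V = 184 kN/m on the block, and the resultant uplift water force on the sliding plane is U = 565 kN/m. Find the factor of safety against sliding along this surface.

FS = 0.56

Resolving the block weight along and normal to the plane and applying the Mohr–Coulomb strength on the joint:
N' = W cosα − U − V sinα = 3178·cos46.1° − 565 − 184·sin46.1° = 1506.0 kN/m
Driving force T = W sinα + V cosα = 3178·sin46.1° + 184·cos46.1° = 2417.5 kN/m
Resisting force R = c·L + N'·tanφ = 4·18.8 + 1506.0·tan40.1° = 75.2 + 1268.2 = 1343.4 kN/m
FS = R / T = 1343.4 / 2417.5 = 0.556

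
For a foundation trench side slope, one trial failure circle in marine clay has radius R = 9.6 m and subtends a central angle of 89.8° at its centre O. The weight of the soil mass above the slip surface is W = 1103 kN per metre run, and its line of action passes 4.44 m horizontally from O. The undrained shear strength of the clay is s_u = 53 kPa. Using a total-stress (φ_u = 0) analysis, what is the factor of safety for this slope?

Taking moments about the centre O, the resisting moment is provided by the undrained shear strength acting along the arc:
Arc length L_a = R·θ = 9.6·(89.8°·π/180) = 9.6·1.5673 = 15.05 m
M_R = s_u·L_a·R = 53·15.05·9.6 = 7655.5 kN·m/m
M_D = W·d = 1103·4.44 = 4897.3 kN·m/m
FS = M_R / M_D = 7655.5 / 4897.3 = 1.563

FS = 1.56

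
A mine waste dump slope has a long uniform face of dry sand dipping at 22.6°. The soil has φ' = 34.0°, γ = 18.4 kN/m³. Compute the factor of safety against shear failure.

FS = 1.62

For a dry cohesionless infinite slope the factor of safety is FS = tanφ' / tanβ.
FS = tan34.0° / tan22.6° = 0.6745 / 0.4163 = 1.620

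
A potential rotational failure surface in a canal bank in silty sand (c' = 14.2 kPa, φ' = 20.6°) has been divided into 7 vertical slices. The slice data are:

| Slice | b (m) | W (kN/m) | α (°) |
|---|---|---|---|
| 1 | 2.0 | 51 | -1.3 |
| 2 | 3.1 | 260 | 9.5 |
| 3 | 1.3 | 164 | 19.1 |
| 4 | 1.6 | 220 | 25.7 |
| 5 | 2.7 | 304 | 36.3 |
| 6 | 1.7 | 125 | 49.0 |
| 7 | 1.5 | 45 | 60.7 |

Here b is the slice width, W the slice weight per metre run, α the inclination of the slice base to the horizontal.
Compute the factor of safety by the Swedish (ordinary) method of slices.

Ordinary method of slices: FS = Σ[c'·Δl_i + (W_i cosα_i)·tanφ'] / Σ W_i sinα_i, with Δl_i = b_i / cosα_i.
Slice 1: Δl = 2.0/cos(-1.3°) = 2.001 m; N'_1 = 51·cos(-1.3°) = 51.0; c'Δl = 28.41; W sinα = -1.2
Slice 2: Δl = 3.1/cos9.5° = 3.143 m; N'_2 = 260·cos9.5° = 256.4; c'Δl = 44.63; W sinα = 42.9
Slice 3: Δl = 1.3/cos19.1° = 1.376 m; N'_3 = 164·cos19.1° = 155.0; c'Δl = 19.54; W sinα = 53.7
Slice 4: Δl = 1.6/cos25.7° = 1.776 m; N'_4 = 220·cos25.7° = 198.2; c'Δl = 25.21; W sinα = 95.4
Slice 5: Δl = 2.7/cos36.3° = 3.350 m; N'_5 = 304·cos36.3° = 245.0; c'Δl = 47.57; W sinα = 180.0
Slice 6: Δl = 1.7/cos49.0° = 2.591 m; N'_6 = 125·cos49.0° = 82.0; c'Δl = 36.80; W sinα = 94.3
Slice 7: Δl = 1.5/cos60.7° = 3.065 m; N'_7 = 45·cos60.7° = 22.0; c'Δl = 43.52; W sinα = 39.2
Σc'Δl = 245.7 kN/m; ΣN' = 1009.7 kN/m; ΣW sinα = 504.4 kN/m
Resisting = 245.7 + 1009.7·tan20.6° = 245.7 + 379.5 = 625.2 kN/m
FS = 625.2 / 504.4 = 1.240

FS = 1.24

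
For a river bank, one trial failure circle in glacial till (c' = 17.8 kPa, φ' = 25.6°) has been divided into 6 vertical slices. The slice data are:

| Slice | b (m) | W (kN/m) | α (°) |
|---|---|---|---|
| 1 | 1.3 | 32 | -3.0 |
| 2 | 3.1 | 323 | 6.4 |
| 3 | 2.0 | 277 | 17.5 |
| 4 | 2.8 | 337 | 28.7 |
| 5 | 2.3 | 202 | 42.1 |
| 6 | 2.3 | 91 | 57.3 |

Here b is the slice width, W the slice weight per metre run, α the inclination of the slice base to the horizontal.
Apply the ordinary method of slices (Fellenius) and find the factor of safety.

FS = 1.70

Ordinary method of slices: FS = Σ[c'·Δl_i + (W_i cosα_i)·tanφ'] / Σ W_i sinα_i, with Δl_i = b_i / cosα_i.
Slice 1: Δl = 1.3/cos(-3.0°) = 1.302 m; N'_1 = 32·cos(-3.0°) = 32.0; c'Δl = 23.17; W sinα = -1.7
Slice 2: Δl = 3.1/cos6.4° = 3.119 m; N'_2 = 323·cos6.4° = 321.0; c'Δl = 55.53; W sinα = 36.0
Slice 3: Δl = 2.0/cos17.5° = 2.097 m; N'_3 = 277·cos17.5° = 264.2; c'Δl = 37.33; W sinα = 83.3
Slice 4: Δl = 2.8/cos28.7° = 3.192 m; N'_4 = 337·cos28.7° = 295.6; c'Δl = 56.82; W sinα = 161.8
Slice 5: Δl = 2.3/cos42.1° = 3.100 m; N'_5 = 202·cos42.1° = 149.9; c'Δl = 55.18; W sinα = 135.4
Slice 6: Δl = 2.3/cos57.3° = 4.257 m; N'_6 = 91·cos57.3° = 49.2; c'Δl = 75.78; W sinα = 76.6
Σc'Δl = 303.8 kN/m; ΣN' = 1111.8 kN/m; ΣW sinα = 491.5 kN/m
Resisting = 303.8 + 1111.8·tan25.6° = 303.8 + 532.7 = 836.5 kN/m
FS = 836.5 / 491.5 = 1.702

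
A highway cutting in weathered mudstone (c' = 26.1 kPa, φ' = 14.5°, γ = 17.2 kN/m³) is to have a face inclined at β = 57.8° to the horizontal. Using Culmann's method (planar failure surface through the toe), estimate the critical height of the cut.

Culmann's analysis gives the critical failure plane at α_cr = (β + φ')/2 = (57.8 + 14.5)/2 = 36.1°, and the critical height
H_c = (4c'/γ) · sinβ cosφ' / [1 − cos(β − φ')]
    = (4·26.1/17.2) · sin57.8°·cos14.5° / [1 − cos(43.3°)]
    = 6.070 · 0.8462·0.9681 / [1 − 0.7278]
    = 6.070 · 0.8192 / 0.2722
    = 18.27 m

H_c = 18.27 m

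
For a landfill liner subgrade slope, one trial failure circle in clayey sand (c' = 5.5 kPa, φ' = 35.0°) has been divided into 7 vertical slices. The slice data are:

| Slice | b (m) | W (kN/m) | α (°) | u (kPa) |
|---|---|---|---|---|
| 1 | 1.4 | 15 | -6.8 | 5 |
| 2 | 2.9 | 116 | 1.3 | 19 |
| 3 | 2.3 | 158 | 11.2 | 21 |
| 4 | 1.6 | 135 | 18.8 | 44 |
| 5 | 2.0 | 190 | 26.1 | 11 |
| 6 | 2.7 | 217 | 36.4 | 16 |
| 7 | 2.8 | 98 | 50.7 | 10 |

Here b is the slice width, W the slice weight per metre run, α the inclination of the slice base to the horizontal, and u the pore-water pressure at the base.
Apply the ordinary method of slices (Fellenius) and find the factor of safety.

FS = 1.27

Ordinary method of slices: FS = Σ[c'·Δl_i + (W_i cosα_i − u_i·Δl_i)·tanφ'] / Σ W_i sinα_i, with Δl_i = b_i / cosα_i.
Slice 1: Δl = 1.4/cos(-6.8°) = 1.410 m; N'_1 = 15·cos(-6.8°) − 5·1.410 = 7.8; c'Δl = 7.75; W sinα = -1.8
Slice 2: Δl = 2.9/cos1.3° = 2.901 m; N'_2 = 116·cos1.3° − 19·2.901 = 60.9; c'Δl = 15.95; W sinα = 2.6
Slice 3: Δl = 2.3/cos11.2° = 2.345 m; N'_3 = 158·cos11.2° − 21·2.345 = 105.8; c'Δl = 12.90; W sinα = 30.7
Slice 4: Δl = 1.6/cos18.8° = 1.690 m; N'_4 = 135·cos18.8° − 44·1.690 = 53.4; c'Δl = 9.30; W sinα = 43.5
Slice 5: Δl = 2.0/cos26.1° = 2.227 m; N'_5 = 190·cos26.1° − 11·2.227 = 146.1; c'Δl = 12.25; W sinα = 83.6
Slice 6: Δl = 2.7/cos36.4° = 3.354 m; N'_6 = 217·cos36.4° − 16·3.354 = 121.0; c'Δl = 18.45; W sinα = 128.8
Slice 7: Δl = 2.8/cos50.7° = 4.421 m; N'_7 = 98·cos50.7° − 10·4.421 = 17.9; c'Δl = 24.31; W sinα = 75.8
Σc'Δl = 100.9 kN/m; ΣN' = 512.9 kN/m; ΣW sinα = 363.2 kN/m
Resisting = 100.9 + 512.9·tan35.0° = 100.9 + 359.1 = 460.0 kN/m
FS = 460.0 / 363.2 = 1.266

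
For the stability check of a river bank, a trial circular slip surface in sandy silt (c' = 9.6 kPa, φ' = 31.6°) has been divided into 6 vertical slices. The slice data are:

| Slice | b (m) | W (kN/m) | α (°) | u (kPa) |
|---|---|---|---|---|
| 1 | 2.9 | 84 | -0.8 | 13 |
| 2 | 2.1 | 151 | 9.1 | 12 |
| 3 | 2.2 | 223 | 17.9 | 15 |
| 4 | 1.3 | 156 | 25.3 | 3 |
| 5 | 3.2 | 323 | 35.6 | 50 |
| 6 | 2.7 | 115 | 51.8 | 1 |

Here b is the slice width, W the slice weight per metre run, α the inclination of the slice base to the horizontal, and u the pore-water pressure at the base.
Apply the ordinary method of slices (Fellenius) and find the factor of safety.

Ordinary method of slices: FS = Σ[c'·Δl_i + (W_i cosα_i − u_i·Δl_i)·tanφ'] / Σ W_i sinα_i, with Δl_i = b_i / cosα_i.
Slice 1: Δl = 2.9/cos(-0.8°) = 2.900 m; N'_1 = 84·cos(-0.8°) − 13·2.900 = 46.3; c'Δl = 27.84; W sinα = -1.2
Slice 2: Δl = 2.1/cos9.1° = 2.127 m; N'_2 = 151·cos9.1° − 12·2.127 = 123.6; c'Δl = 20.42; W sinα = 23.9
Slice 3: Δl = 2.2/cos17.9° = 2.312 m; N'_3 = 223·cos17.9° − 15·2.312 = 177.5; c'Δl = 22.19; W sinα = 68.5
Slice 4: Δl = 1.3/cos25.3° = 1.438 m; N'_4 = 156·cos25.3° − 3·1.438 = 136.7; c'Δl = 13.80; W sinα = 66.7
Slice 5: Δl = 3.2/cos35.6° = 3.936 m; N'_5 = 323·cos35.6° − 50·3.936 = 65.9; c'Δl = 37.78; W sinα = 188.0
Slice 6: Δl = 2.7/cos51.8° = 4.366 m; N'_6 = 115·cos51.8° − 1·4.366 = 66.8; c'Δl = 41.91; W sinα = 90.4
Σc'Δl = 164.0 kN/m; ΣN' = 616.7 kN/m; ΣW sinα = 436.3 kN/m
Resisting = 164.0 + 616.7·tan31.6° = 164.0 + 379.4 = 543.4 kN/m
FS = 543.4 / 436.3 = 1.245

FS = 1.25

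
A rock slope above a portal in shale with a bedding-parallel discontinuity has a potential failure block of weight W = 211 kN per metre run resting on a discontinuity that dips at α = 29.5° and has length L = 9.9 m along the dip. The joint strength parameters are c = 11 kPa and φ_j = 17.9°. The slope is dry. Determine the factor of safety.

Resolving the block weight along and normal to the plane and applying the Mohr–Coulomb strength on the joint:
N' = W cosα = 211·cos29.5° = 183.6 kN/m
Driving force T = W sinα = 211·sin29.5° = 103.9 kN/m
Resisting force R = c·L + N'·tanφ_j = 11·9.9 + 183.6·tan17.9° = 108.9 + 59.3 = 168.2 kN/m
FS = R / T = 168.2 / 103.9 = 1.619

FS = 1.62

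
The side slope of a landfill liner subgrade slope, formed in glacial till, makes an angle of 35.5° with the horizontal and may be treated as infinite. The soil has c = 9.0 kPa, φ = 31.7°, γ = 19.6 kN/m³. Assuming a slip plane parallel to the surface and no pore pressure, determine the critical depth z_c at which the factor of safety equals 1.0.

z_c = 7.24 m

Setting FS = 1.00 in FS = [c + γz cos²β tanφ] / [γz sinβ cosβ] and solving for z:
z = c / [γ cosβ (FS·sinβ − cosβ·tanφ)]
  = 9.0 / [19.6·cos35.5°·(1.00·sin35.5° − cos35.5°·tan31.7°)]
  = 9.0 / [19.6·0.8141·(1.00·0.5807 − 0.8141·0.6176)]
  = 9.0 / 1.2429 = 7.241 m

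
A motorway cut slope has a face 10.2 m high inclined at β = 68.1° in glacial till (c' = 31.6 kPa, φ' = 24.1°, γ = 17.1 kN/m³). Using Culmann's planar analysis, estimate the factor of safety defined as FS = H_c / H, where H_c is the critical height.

FS = 2.19

H_c = (4c'/γ) · sinβ cosφ' / [1 − cos(β − φ')]
    = (4·31.6/17.1) · sin68.1°·cos24.1° / [1 − cos44.0°]
    = 7.392 · 0.8470 / 0.2807 = 22.31 m
FS = H_c / H = 22.31 / 10.2 = 2.187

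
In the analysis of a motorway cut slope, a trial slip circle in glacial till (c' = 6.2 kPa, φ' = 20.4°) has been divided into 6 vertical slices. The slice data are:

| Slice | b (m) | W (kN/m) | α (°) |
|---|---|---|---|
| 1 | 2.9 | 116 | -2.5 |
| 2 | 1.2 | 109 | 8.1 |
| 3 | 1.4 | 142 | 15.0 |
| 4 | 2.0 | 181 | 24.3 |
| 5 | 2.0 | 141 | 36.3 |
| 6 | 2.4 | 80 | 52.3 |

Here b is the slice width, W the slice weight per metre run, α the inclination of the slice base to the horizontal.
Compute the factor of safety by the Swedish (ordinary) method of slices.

FS = 1.28

Ordinary method of slices: FS = Σ[c'·Δl_i + (W_i cosα_i)·tanφ'] / Σ W_i sinα_i, with Δl_i = b_i / cosα_i.
Slice 1: Δl = 2.9/cos(-2.5°) = 2.903 m; N'_1 = 116·cos(-2.5°) = 115.9; c'Δl = 18.00; W sinα = -5.1
Slice 2: Δl = 1.2/cos8.1° = 1.212 m; N'_2 = 109·cos8.1° = 107.9; c'Δl = 7.51; W sinα = 15.4
Slice 3: Δl = 1.4/cos15.0° = 1.449 m; N'_3 = 142·cos15.0° = 137.2; c'Δl = 8.99; W sinα = 36.8
Slice 4: Δl = 2.0/cos24.3° = 2.194 m; N'_4 = 181·cos24.3° = 165.0; c'Δl = 13.61; W sinα = 74.5
Slice 5: Δl = 2.0/cos36.3° = 2.482 m; N'_5 = 141·cos36.3° = 113.6; c'Δl = 15.39; W sinα = 83.5
Slice 6: Δl = 2.4/cos52.3° = 3.925 m; N'_6 = 80·cos52.3° = 48.9; c'Δl = 24.33; W sinα = 63.3
Σc'Δl = 87.8 kN/m; ΣN' = 688.5 kN/m; ΣW sinα = 268.3 kN/m
Resisting = 87.8 + 688.5·tan20.4° = 87.8 + 256.0 = 343.9 kN/m
FS = 343.9 / 268.3 = 1.282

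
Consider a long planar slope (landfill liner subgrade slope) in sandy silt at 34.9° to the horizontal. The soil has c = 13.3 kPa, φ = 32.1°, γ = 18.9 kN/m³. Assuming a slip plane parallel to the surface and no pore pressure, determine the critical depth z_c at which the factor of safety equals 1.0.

Setting FS = 1.00 in FS = [c + γz cos²β tanφ] / [γz sinβ cosβ] and solving for z:
z = c / [γ cosβ (FS·sinβ − cosβ·tanφ)]
  = 13.3 / [18.9·cos34.9°·(1.00·sin34.9° − cos34.9°·tan32.1°)]
  = 13.3 / [18.9·0.8202·(1.00·0.5721 − 0.8202·0.6273)]
  = 13.3 / 0.8939 = 14.879 m

z_c = 14.88 m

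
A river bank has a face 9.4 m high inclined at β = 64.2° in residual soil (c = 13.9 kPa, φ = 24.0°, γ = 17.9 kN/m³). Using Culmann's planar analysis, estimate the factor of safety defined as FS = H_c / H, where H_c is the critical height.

FS = 1.15

H_c = (4c/γ) · sinβ cosφ / [1 − cos(β − φ)]
    = (4·13.9/17.9) · sin64.2°·cos24.0° / [1 − cos40.2°]
    = 3.106 · 0.8225 / 0.2362 = 10.82 m
FS = H_c / H = 10.82 / 9.4 = 1.151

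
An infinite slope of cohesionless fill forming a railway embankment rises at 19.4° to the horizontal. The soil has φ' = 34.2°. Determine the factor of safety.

FS = 1.93

For a dry cohesionless infinite slope the factor of safety is FS = tanφ' / tanβ.
FS = tan34.2° / tan19.4° = 0.6796 / 0.3522 = 1.930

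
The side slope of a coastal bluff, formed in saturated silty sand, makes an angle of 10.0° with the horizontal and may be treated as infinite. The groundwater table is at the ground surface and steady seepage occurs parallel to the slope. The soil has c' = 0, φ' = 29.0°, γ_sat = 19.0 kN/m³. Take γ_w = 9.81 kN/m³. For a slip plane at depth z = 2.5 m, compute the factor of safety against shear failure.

With seepage parallel to the slope and the water table at the surface, the effective normal stress on the slip plane uses the buoyant unit weight γ' = γ_sat − γ_w while the driving shear stress uses γ_sat:
FS = [c' + γ' z cos²β tanφ'] / [γ_sat z sinβ cosβ]
(For c' = 0 this reduces to FS = (γ'/γ_sat)·tanφ'/tanβ.)
γ' = 19.0 − 9.81 = 9.19 kN/m³
Numerator = 0.0 + 9.19·2.5·cos²10.0°·tan29.0° = 0.0 + 9.19·2.5·0.9698·0.5543 = 12.351 kPa
Denominator = 19.0·2.5·sin10.0°·cos10.0° = 19.0·2.5·0.1736·0.9848 = 8.123 kPa
FS = 12.351 / 8.123 = 1.521

FS = 1.52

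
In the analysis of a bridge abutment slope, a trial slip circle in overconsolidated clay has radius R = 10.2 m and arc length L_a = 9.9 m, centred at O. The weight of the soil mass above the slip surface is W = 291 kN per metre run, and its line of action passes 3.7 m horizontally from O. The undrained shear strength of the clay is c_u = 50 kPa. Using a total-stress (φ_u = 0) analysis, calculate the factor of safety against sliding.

FS = 4.69

Taking moments about the centre O, the resisting moment is provided by the undrained shear strength acting along the arc:
M_R = c_u·L_a·R = 50·9.90·10.2 = 5049.0 kN·m/m
M_D = W·d = 291·3.7 = 1076.7 kN·m/m
FS = M_R / M_D = 5049.0 / 1076.7 = 4.689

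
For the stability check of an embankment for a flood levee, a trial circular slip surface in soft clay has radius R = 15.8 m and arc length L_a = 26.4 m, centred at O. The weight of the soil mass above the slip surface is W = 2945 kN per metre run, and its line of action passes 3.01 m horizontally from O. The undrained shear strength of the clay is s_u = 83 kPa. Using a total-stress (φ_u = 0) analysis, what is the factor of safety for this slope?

FS = 3.91

Taking moments about the centre O, the resisting moment is provided by the undrained shear strength acting along the arc:
M_R = s_u·L_a·R = 83·26.40·15.8 = 34621.0 kN·m/m
M_D = W·d = 2945·3.01 = 8864.4 kN·m/m
FS = M_R / M_D = 34621.0 / 8864.4 = 3.906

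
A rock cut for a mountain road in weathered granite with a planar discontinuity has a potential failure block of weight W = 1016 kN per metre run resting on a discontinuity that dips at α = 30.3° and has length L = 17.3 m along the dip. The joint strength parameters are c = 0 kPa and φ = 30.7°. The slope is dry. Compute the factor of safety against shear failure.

FS = 1.02

Resolving the block weight along and normal to the plane and applying the Mohr–Coulomb strength on the joint:
N' = W cosα = 1016·cos30.3° = 877.2 kN/m
Driving force T = W sinα = 1016·sin30.3° = 512.6 kN/m
Resisting force R = c·L + N'·tanφ = 0·17.3 + 877.2·tan30.7° = 0.0 + 520.8 = 520.8 kN/m
FS = R / T = 520.8 / 512.6 = 1.016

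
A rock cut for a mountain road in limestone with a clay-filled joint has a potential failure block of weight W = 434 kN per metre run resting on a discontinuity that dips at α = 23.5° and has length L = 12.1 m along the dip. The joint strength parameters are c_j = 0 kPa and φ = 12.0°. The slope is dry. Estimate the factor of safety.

Resolving the block weight along and normal to the plane and applying the Mohr–Coulomb strength on the joint:
N' = W cosα = 434·cos23.5° = 398.0 kN/m
Driving force T = W sinα = 434·sin23.5° = 173.1 kN/m
Resisting force R = c_j·L + N'·tanφ = 0·12.1 + 398.0·tan12.0° = 0.0 + 84.6 = 84.6 kN/m
FS = R / T = 84.6 / 173.1 = 0.489

FS = 0.49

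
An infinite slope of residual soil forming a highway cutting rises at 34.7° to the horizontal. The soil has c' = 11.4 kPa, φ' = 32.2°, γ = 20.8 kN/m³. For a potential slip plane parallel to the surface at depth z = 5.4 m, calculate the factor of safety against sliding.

FS = 1.13

For an infinite slope with a slip plane parallel to the surface (no pore pressure): FS = [c' + γz cos²β tanφ'] / [γz sinβ cosβ].
γz = 20.8·5.4 = 112.32 kN/m²
Numerator = 11.4 + 112.32·cos²34.7°·tan32.2° = 11.4 + 112.32·0.6759·0.6297 = 59.209 kPa
Denominator = 112.32·sin34.7°·cos34.7° = 112.32·0.5693·0.8221 = 52.569 kPa
FS = 59.209 / 52.569 = 1.126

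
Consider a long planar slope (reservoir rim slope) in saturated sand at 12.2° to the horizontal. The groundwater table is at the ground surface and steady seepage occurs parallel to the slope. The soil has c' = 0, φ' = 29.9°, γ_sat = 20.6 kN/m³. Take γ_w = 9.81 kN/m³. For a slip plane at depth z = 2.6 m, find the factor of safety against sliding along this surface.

FS = 1.39

With seepage parallel to the slope and the water table at the surface, the effective normal stress on the slip plane uses the buoyant unit weight γ' = γ_sat − γ_w while the driving shear stress uses γ_sat:
FS = [c' + γ' z cos²β tanφ'] / [γ_sat z sinβ cosβ]
(For c' = 0 this reduces to FS = (γ'/γ_sat)·tanφ'/tanβ.)
γ' = 20.6 − 9.81 = 10.79 kN/m³
Numerator = 0.0 + 10.79·2.6·cos²12.2°·tan29.9° = 0.0 + 10.79·2.6·0.9553·0.5750 = 15.411 kPa
Denominator = 20.6·2.6·sin12.2°·cos12.2° = 20.6·2.6·0.2113·0.9774 = 11.063 kPa
FS = 15.411 / 11.063 = 1.393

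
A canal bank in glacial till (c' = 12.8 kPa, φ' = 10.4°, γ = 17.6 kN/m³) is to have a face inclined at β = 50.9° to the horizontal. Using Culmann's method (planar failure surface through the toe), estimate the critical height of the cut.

H_c = 9.27 m

Culmann's analysis gives the critical failure plane at α_cr = (β + φ')/2 = (50.9 + 10.4)/2 = 30.6°, and the critical height
H_c = (4c'/γ) · sinβ cosφ' / [1 − cos(β − φ')]
    = (4·12.8/17.6) · sin50.9°·cos10.4° / [1 − cos(40.5°)]
    = 2.909 · 0.7760·0.9836 / [1 − 0.7604]
    = 2.909 · 0.7633 / 0.2396
    = 9.27 m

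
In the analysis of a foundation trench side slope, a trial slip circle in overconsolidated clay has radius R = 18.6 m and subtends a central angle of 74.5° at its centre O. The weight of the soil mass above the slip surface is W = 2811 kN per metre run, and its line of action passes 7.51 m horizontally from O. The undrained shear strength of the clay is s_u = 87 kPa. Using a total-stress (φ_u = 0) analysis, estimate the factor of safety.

FS = 1.85

Taking moments about the centre O, the resisting moment is provided by the undrained shear strength acting along the arc:
Arc length L_a = R·θ = 18.6·(74.5°·π/180) = 18.6·1.3003 = 24.19 m
M_R = s_u·L_a·R = 87·24.19·18.6 = 39136.2 kN·m/m
M_D = W·d = 2811·7.51 = 21110.6 kN·m/m
FS = M_R / M_D = 39136.2 / 21110.6 = 1.854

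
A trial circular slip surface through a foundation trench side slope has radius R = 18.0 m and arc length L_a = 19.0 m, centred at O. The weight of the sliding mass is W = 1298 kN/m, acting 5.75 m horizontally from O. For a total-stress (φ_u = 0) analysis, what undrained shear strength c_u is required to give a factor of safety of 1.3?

c_u = 28.4 kPa

FS = c_u·L_a·R / (W·d), so c_u = FS·W·d / (L_a·R).
c_u = 1.3·1298·5.75 / (19.00·18.0) = 9702.6 / 342.00 = 28.37 kPa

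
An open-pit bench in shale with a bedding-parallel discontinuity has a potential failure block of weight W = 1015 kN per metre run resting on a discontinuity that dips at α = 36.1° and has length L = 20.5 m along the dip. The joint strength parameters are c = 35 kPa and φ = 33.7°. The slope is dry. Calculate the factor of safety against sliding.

FS = 2.11

Resolving the block weight along and normal to the plane and applying the Mohr–Coulomb strength on the joint:
N' = W cosα = 1015·cos36.1° = 820.1 kN/m
Driving force T = W sinα = 1015·sin36.1° = 598.0 kN/m
Resisting force R = c·L + N'·tanφ = 35·20.5 + 820.1·tan33.7° = 717.5 + 546.9 = 1264.4 kN/m
FS = R / T = 1264.4 / 598.0 = 2.114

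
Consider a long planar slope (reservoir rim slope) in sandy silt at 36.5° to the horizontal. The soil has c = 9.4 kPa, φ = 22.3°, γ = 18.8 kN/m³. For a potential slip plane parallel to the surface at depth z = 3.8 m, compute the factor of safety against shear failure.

For an infinite slope with a slip plane parallel to the surface (no pore pressure): FS = [c + γz cos²β tanφ] / [γz sinβ cosβ].
γz = 18.8·3.8 = 71.44 kN/m²
Numerator = 9.4 + 71.44·cos²36.5°·tan22.3° = 9.4 + 71.44·0.6462·0.4101 = 28.333 kPa
Denominator = 71.44·sin36.5°·cos36.5° = 71.44·0.5948·0.8039 = 34.159 kPa
FS = 28.333 / 34.159 = 0.829

FS = 0.83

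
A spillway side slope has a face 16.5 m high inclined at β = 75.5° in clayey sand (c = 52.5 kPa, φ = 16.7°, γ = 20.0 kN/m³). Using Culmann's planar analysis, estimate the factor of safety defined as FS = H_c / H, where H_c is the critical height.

FS = 1.22

H_c = (4c/γ) · sinβ cosφ / [1 − cos(β − φ)]
    = (4·52.5/20.0) · sin75.5°·cos16.7° / [1 − cos58.8°]
    = 10.500 · 0.9273 / 0.4820 = 20.20 m
FS = H_c / H = 20.20 / 16.5 = 1.224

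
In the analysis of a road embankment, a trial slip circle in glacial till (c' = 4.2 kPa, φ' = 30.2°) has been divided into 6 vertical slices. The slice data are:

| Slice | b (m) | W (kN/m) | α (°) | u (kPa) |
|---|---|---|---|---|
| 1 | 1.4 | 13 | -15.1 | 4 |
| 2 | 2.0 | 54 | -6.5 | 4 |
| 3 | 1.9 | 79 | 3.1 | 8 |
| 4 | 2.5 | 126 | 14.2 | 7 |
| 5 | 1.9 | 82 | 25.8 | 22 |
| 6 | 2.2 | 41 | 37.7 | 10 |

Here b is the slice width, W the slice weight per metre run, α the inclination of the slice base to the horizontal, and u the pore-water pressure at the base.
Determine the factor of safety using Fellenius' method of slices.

FS = 2.32

Ordinary method of slices: FS = Σ[c'·Δl_i + (W_i cosα_i − u_i·Δl_i)·tanφ'] / Σ W_i sinα_i, with Δl_i = b_i / cosα_i.
Slice 1: Δl = 1.4/cos(-15.1°) = 1.450 m; N'_1 = 13·cos(-15.1°) − 4·1.450 = 6.8; c'Δl = 6.09; W sinα = -3.4
Slice 2: Δl = 2.0/cos(-6.5°) = 2.013 m; N'_2 = 54·cos(-6.5°) − 4·2.013 = 45.6; c'Δl = 8.45; W sinα = -6.1
Slice 3: Δl = 1.9/cos3.1° = 1.903 m; N'_3 = 79·cos3.1° − 8·1.903 = 63.7; c'Δl = 7.99; W sinα = 4.3
Slice 4: Δl = 2.5/cos14.2° = 2.579 m; N'_4 = 126·cos14.2° − 7·2.579 = 104.1; c'Δl = 10.83; W sinα = 30.9
Slice 5: Δl = 1.9/cos25.8° = 2.110 m; N'_5 = 82·cos25.8° − 22·2.110 = 27.4; c'Δl = 8.86; W sinα = 35.7
Slice 6: Δl = 2.2/cos37.7° = 2.781 m; N'_6 = 41·cos37.7° − 10·2.781 = 4.6; c'Δl = 11.68; W sinα = 25.1
Σc'Δl = 53.9 kN/m; ΣN' = 252.1 kN/m; ΣW sinα = 86.4 kN/m
Resisting = 53.9 + 252.1·tan30.2° = 53.9 + 146.8 = 200.7 kN/m
FS = 200.7 / 86.4 = 2.321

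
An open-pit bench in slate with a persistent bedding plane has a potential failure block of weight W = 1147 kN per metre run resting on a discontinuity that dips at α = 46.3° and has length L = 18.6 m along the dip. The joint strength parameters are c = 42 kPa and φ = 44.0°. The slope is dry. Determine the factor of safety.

Resolving the block weight along and normal to the plane and applying the Mohr–Coulomb strength on the joint:
N' = W cosα = 1147·cos46.3° = 792.4 kN/m
Driving force T = W sinα = 1147·sin46.3° = 829.2 kN/m
Resisting force R = c·L + N'·tanφ = 42·18.6 + 792.4·tan44.0° = 781.2 + 765.3 = 1546.5 kN/m
FS = R / T = 1546.5 / 829.2 = 1.865

FS = 1.86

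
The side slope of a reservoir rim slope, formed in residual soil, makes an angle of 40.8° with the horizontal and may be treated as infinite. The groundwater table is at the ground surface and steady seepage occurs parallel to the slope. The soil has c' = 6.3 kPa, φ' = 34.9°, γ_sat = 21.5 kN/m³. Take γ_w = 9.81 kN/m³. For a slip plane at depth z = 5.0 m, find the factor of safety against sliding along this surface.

With seepage parallel to the slope and the water table at the surface, the effective normal stress on the slip plane uses the buoyant unit weight γ' = γ_sat − γ_w while the driving shear stress uses γ_sat:
FS = [c' + γ' z cos²β tanφ'] / [γ_sat z sinβ cosβ]
γ' = 21.5 − 9.81 = 11.69 kN/m³
Numerator = 6.3 + 11.69·5.0·cos²40.8°·tan34.9° = 6.3 + 11.69·5.0·0.5730·0.6976 = 29.666 kPa
Denominator = 21.5·5.0·sin40.8°·cos40.8° = 21.5·5.0·0.6534·0.7570 = 53.173 kPa
FS = 29.666 / 53.173 = 0.558

FS = 0.56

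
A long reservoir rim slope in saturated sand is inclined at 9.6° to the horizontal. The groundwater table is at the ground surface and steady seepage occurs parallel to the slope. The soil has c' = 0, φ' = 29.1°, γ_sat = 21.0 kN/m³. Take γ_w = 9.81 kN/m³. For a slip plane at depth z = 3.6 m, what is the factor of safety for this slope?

FS = 1.75

With seepage parallel to the slope and the water table at the surface, the effective normal stress on the slip plane uses the buoyant unit weight γ' = γ_sat − γ_w while the driving shear stress uses γ_sat:
FS = [c' + γ' z cos²β tanφ'] / [γ_sat z sinβ cosβ]
(For c' = 0 this reduces to FS = (γ'/γ_sat)·tanφ'/tanβ.)
γ' = 21.0 − 9.81 = 11.19 kN/m³
Numerator = 0.0 + 11.19·3.6·cos²9.6°·tan29.1° = 0.0 + 11.19·3.6·0.9722·0.5566 = 21.798 kPa
Denominator = 21.0·3.6·sin9.6°·cos9.6° = 21.0·3.6·0.1668·0.9860 = 12.431 kPa
FS = 21.798 / 12.431 = 1.754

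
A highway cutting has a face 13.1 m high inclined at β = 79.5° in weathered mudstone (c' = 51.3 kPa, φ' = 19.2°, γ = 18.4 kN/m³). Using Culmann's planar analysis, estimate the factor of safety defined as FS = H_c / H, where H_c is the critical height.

H_c = (4c'/γ) · sinβ cosφ' / [1 − cos(β − φ')]
    = (4·51.3/18.4) · sin79.5°·cos19.2° / [1 − cos60.3°]
    = 11.152 · 0.9286 / 0.5045 = 20.52 m
FS = H_c / H = 20.52 / 13.1 = 1.567

FS = 1.57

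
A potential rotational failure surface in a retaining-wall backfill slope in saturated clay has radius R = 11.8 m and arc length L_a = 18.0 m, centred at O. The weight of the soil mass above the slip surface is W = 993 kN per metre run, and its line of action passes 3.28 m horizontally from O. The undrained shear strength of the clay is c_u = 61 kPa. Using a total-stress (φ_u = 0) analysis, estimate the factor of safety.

Taking moments about the centre O, the resisting moment is provided by the undrained shear strength acting along the arc:
M_R = c_u·L_a·R = 61·18.00·11.8 = 12956.4 kN·m/m
M_D = W·d = 993·3.28 = 3257.0 kN·m/m
FS = M_R / M_D = 12956.4 / 3257.0 = 3.978

FS = 3.98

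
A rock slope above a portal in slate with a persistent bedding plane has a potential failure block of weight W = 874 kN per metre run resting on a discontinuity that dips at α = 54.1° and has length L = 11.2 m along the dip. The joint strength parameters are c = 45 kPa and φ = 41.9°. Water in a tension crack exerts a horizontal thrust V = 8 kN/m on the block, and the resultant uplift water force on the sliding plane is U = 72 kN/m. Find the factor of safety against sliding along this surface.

FS = 1.25

Resolving the block weight along and normal to the plane and applying the Mohr–Coulomb strength on the joint:
N' = W cosα − U − V sinα = 874·cos54.1° − 72 − 8·sin54.1° = 434.0 kN/m
Driving force T = W sinα + V cosα = 874·sin54.1° + 8·cos54.1° = 712.7 kN/m
Resisting force R = c·L + N'·tanφ = 45·11.2 + 434.0·tan41.9° = 504.0 + 389.4 = 893.4 kN/m
FS = R / T = 893.4 / 712.7 = 1.254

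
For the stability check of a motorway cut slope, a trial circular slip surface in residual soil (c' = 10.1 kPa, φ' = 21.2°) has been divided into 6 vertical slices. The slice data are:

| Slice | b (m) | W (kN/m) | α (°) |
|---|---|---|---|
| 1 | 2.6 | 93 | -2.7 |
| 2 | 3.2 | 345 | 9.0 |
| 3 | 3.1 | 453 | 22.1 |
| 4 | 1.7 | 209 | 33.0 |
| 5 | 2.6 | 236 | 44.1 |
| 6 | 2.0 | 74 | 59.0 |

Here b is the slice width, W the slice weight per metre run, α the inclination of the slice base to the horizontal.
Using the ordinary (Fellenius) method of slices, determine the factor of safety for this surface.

FS = 1.19

Ordinary method of slices: FS = Σ[c'·Δl_i + (W_i cosα_i)·tanφ'] / Σ W_i sinα_i, with Δl_i = b_i / cosα_i.
Slice 1: Δl = 2.6/cos(-2.7°) = 2.603 m; N'_1 = 93·cos(-2.7°) = 92.9; c'Δl = 26.29; W sinα = -4.4
Slice 2: Δl = 3.2/cos9.0° = 3.240 m; N'_2 = 345·cos9.0° = 340.8; c'Δl = 32.72; W sinα = 54.0
Slice 3: Δl = 3.1/cos22.1° = 3.346 m; N'_3 = 453·cos22.1° = 419.7; c'Δl = 33.79; W sinα = 170.4
Slice 4: Δl = 1.7/cos33.0° = 2.027 m; N'_4 = 209·cos33.0° = 175.3; c'Δl = 20.47; W sinα = 113.8
Slice 5: Δl = 2.6/cos44.1° = 3.621 m; N'_5 = 236·cos44.1° = 169.5; c'Δl = 36.57; W sinα = 164.2
Slice 6: Δl = 2.0/cos59.0° = 3.883 m; N'_6 = 74·cos59.0° = 38.1; c'Δl = 39.22; W sinα = 63.4
Σc'Δl = 189.1 kN/m; ΣN' = 1236.2 kN/m; ΣW sinα = 561.5 kN/m
Resisting = 189.1 + 1236.2·tan21.2° = 189.1 + 479.5 = 668.6 kN/m
FS = 668.6 / 561.5 = 1.191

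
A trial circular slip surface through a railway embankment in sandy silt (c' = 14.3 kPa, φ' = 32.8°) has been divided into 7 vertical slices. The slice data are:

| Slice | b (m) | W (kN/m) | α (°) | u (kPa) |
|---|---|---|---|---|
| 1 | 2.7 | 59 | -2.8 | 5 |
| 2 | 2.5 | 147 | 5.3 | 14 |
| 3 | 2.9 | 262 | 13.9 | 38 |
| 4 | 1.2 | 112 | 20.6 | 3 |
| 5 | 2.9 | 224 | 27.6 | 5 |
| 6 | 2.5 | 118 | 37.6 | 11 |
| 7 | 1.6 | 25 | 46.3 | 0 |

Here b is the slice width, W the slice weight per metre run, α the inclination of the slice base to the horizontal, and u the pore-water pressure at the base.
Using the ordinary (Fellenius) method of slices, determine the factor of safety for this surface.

FS = 2.23

Ordinary method of slices: FS = Σ[c'·Δl_i + (W_i cosα_i − u_i·Δl_i)·tanφ'] / Σ W_i sinα_i, with Δl_i = b_i / cosα_i.
Slice 1: Δl = 2.7/cos(-2.8°) = 2.703 m; N'_1 = 59·cos(-2.8°) − 5·2.703 = 45.4; c'Δl = 38.66; W sinα = -2.9
Slice 2: Δl = 2.5/cos5.3° = 2.511 m; N'_2 = 147·cos5.3° − 14·2.511 = 111.2; c'Δl = 35.90; W sinα = 13.6
Slice 3: Δl = 2.9/cos13.9° = 2.987 m; N'_3 = 262·cos13.9° − 38·2.987 = 140.8; c'Δl = 42.72; W sinα = 62.9
Slice 4: Δl = 1.2/cos20.6° = 1.282 m; N'_4 = 112·cos20.6° − 3·1.282 = 101.0; c'Δl = 18.33; W sinα = 39.4
Slice 5: Δl = 2.9/cos27.6° = 3.272 m; N'_5 = 224·cos27.6° − 5·3.272 = 182.1; c'Δl = 46.80; W sinα = 103.8
Slice 6: Δl = 2.5/cos37.6° = 3.155 m; N'_6 = 118·cos37.6° − 11·3.155 = 58.8; c'Δl = 45.12; W sinα = 72.0
Slice 7: Δl = 1.6/cos46.3° = 2.316 m; N'_7 = 25·cos46.3° − 0·2.316 = 17.3; c'Δl = 33.12; W sinα = 18.1
Σc'Δl = 260.6 kN/m; ΣN' = 656.6 kN/m; ΣW sinα = 306.9 kN/m
Resisting = 260.6 + 656.6·tan32.8° = 260.6 + 423.2 = 683.8 kN/m
FS = 683.8 / 306.9 = 2.228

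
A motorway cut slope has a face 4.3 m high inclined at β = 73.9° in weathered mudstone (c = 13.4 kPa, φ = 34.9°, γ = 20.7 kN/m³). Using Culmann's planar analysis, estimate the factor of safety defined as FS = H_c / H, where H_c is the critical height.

H_c = (4c/γ) · sinβ cosφ / [1 − cos(β − φ)]
    = (4·13.4/20.7) · sin73.9°·cos34.9° / [1 − cos39.0°]
    = 2.589 · 0.7880 / 0.2229 = 9.16 m
FS = H_c / H = 9.16 / 4.3 = 2.129

FS = 2.13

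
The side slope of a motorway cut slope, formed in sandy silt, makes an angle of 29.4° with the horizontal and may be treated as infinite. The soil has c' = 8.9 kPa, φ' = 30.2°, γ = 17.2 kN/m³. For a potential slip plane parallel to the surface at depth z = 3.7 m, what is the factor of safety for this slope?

FS = 1.36

For an infinite slope with a slip plane parallel to the surface (no pore pressure): FS = [c' + γz cos²β tanφ'] / [γz sinβ cosβ].
γz = 17.2·3.7 = 63.64 kN/m²
Numerator = 8.9 + 63.64·cos²29.4°·tan30.2° = 8.9 + 63.64·0.7590·0.5820 = 37.013 kPa
Denominator = 63.64·sin29.4°·cos29.4° = 63.64·0.4909·0.8712 = 27.218 kPa
FS = 37.013 / 27.218 = 1.360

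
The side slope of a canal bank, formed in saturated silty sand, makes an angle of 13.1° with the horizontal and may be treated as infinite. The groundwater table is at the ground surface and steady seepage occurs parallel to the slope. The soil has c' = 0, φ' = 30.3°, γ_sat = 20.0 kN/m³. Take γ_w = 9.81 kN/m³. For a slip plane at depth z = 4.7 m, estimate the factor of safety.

With seepage parallel to the slope and the water table at the surface, the effective normal stress on the slip plane uses the buoyant unit weight γ' = γ_sat − γ_w while the driving shear stress uses γ_sat:
FS = [c' + γ' z cos²β tanφ'] / [γ_sat z sinβ cosβ]
(For c' = 0 this reduces to FS = (γ'/γ_sat)·tanφ'/tanβ.)
γ' = 20.0 − 9.81 = 10.19 kN/m³
Numerator = 0.0 + 10.19·4.7·cos²13.1°·tan30.3° = 0.0 + 10.19·4.7·0.9486·0.5844 = 26.549 kPa
Denominator = 20.0·4.7·sin13.1°·cos13.1° = 20.0·4.7·0.2267·0.9740 = 20.751 kPa
FS = 26.549 / 20.751 = 1.279

FS = 1.28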